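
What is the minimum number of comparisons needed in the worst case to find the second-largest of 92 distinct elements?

Lower bound: finding the max needs 92-1 comparisons. By the adversary weight-doubling argument, the max must personally win >= ceil(log_2(92)) = 7 comparisons; the 2nd-largest is among those 7 losers, needing 7-1 more comparisons. Total >= 92-1 + 7-1 = 97. A balanced knockout tournament achieves this.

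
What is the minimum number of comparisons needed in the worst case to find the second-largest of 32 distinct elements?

Lower bound: finding the max needs 32-1 comparisons. By the adversary weight-doubling argument, the max must personally win >= ceil(log_2(32)) = 5 comparisons; the 2nd-largest is among those 5 losers, needing 5-1 more comparisons. Total >= 32-1 + 5-1 = 35. A balanced knockout tournament achieves this.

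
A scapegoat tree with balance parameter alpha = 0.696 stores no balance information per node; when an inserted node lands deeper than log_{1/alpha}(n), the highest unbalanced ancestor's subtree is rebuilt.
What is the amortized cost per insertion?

Search/insert path is O(log n). A rebuild of a subtree of size s costs O(s), but with alpha = 0.696 at least Omega(s) insertions must have occurred in that subtree since its last rebuild. Charging O(1) of the rebuild to each such insertion gives O(log n) amortized.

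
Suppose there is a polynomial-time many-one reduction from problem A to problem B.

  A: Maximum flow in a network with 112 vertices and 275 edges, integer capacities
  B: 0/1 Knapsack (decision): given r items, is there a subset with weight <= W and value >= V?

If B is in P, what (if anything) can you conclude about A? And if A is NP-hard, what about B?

A poly-time reduction A <=_p B means any A-instance can be transformed to a B-instance in poly time.
If B is in P: compose the reduction with B's poly-time algorithm to solve A in poly time, so A is in P.
If A is NP-hard: every NP problem reduces to A, which reduces to B; composing reductions, every NP problem reduces to B, so B is NP-hard.
(Here in fact A is P and B is NP-complete.)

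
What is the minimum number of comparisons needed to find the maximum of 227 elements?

Finding the maximum requires 226 comparisons. Each comparison eliminates exactly one candidate. With 227 candidates, we need 226 eliminations.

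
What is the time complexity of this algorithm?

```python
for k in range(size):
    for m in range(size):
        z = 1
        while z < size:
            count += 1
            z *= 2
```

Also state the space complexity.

Time complexity: O(n^2 log n).
Space complexity: O(1).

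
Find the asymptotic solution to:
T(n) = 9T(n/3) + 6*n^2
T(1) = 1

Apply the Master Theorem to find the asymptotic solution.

a=9, b=3, f(n)=6*n^2. log_3(9) = 2. Case 2: T(n) = O(n^2 log n).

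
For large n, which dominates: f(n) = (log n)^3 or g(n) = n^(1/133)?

g(n) = n^(1/133) grows faster: any positive power of n dominates any polylog.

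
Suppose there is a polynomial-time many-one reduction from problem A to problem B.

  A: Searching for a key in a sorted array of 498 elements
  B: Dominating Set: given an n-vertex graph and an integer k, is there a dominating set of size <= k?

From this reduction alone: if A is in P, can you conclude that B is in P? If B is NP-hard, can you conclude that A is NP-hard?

A poly-time reduction A <=_p B transfers tractability DOWN (B easy => A easy) and hardness UP (A hard => B hard), not the reverse.
From A in P, the reduction alone does NOT give B in P: any problem in P trivially reduces to SAT, yet SAT is not known to be in P.
From B NP-hard, the reduction alone does NOT give A NP-hard: again, easy problems reduce to hard ones.
(Here in fact A is P and B is NP-complete.)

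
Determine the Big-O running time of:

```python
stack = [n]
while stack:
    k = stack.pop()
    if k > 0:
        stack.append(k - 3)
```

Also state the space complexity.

Time complexity: O(n).
Space complexity: O(1).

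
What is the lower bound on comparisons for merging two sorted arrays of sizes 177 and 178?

Adversary argument: with sizes 177 and 178 (differing by at most 1), interleave the two arrays so that every consecutive pair in the output comes from different inputs. Then each of the 354 adjacent output pairs must be directly compared, or the algorithm cannot determine their relative order. So 354 comparisons are necessary; standard merge achieves this.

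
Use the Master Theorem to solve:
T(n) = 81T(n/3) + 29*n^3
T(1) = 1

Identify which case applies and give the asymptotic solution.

a=81, b=3, f(n)=29*n^3.
log_3(81) = 4 > 3.
Since f(n) = O(n^3) is polynomially smaller than n^4, Case 1 applies.
T(n) = Theta(n^4).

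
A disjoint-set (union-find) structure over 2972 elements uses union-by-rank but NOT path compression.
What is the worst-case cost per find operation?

Union-by-rank alone keeps every tree's height <= log_2(2972) ~= 11.5. Each find traverses from a node to its root, costing O(height) = O(log n). Without path compression this bound is tight.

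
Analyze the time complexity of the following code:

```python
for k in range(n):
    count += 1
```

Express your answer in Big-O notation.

Time complexity: O(n).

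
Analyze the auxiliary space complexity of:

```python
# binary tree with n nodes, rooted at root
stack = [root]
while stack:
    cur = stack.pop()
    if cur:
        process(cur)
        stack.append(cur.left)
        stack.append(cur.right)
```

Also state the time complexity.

Space complexity: O(n).
Auxiliary storage grows linearly with the input size n in the worst case.
Time complexity: O(n).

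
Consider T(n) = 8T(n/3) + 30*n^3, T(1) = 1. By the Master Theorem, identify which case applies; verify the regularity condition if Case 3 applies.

a=8, b=3, f(n)=30*n^3.
log_3(8) = 1.893 < 3.
f(n) = Omega(n^(1.893+epsilon)) for some epsilon > 0, so Case 3 is the candidate.
Regularity: a*f(n/b) = 8*30*(n/3)^3 = (8/27)*30*n^3 <= c*f(n) with c = 8/27 < 1. Satisfied.
Case 3: T(n) = Theta(n^3).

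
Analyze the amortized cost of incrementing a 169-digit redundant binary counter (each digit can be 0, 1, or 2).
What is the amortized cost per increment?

A redundant counter on 169 digits allows digit values 0, 1, 2. Increment adds 1 to the least significant digit and carries any 2 to a 0 plus +1 on the next digit. With potential Phi = (number of 2-digits), each increment does O(1) actual work plus a chain of carries, each of which decreases Phi by 1. Amortized O(1).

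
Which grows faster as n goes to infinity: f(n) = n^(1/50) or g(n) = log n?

f(n) = n^(1/50) grows faster: any positive power of n dominates log n.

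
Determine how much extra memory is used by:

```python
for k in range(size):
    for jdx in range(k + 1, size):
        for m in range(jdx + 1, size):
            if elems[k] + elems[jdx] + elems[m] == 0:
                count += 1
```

Space complexity: O(1).
Only a constant amount of auxiliary storage is used; nothing grows with n.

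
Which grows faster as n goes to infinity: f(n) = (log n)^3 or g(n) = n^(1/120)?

g(n) = n^(1/120) grows faster: any positive power of n dominates any polylog.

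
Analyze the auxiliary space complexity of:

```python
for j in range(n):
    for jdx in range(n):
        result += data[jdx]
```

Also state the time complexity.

Space complexity: O(1).
Only a constant amount of auxiliary storage is used; nothing grows with n.
Time complexity: O(n^2).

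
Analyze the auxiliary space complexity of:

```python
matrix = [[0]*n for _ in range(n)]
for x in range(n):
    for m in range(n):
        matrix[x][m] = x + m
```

Space complexity: O(n^2).
A 2D structure of size n x n is allocated.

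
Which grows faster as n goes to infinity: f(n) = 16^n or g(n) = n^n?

g(n) = n^n grows faster: n^n / 16^n = (n/16)^n -> infinity once n > 16.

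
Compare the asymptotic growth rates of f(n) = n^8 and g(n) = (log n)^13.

f(n) = n^8 grows faster: any positive polynomial dominates any polylog.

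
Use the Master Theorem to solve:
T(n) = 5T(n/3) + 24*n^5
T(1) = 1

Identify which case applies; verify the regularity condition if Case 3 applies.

a=5, b=3, f(n)=24*n^5.
log_3(5) = 1.465 < 5.
f(n) = Omega(n^(1.465+epsilon)) for some epsilon > 0, so Case 3 is the candidate.
Regularity: a*f(n/b) = 5*24*(n/3)^5 = (5/243)*24*n^5 <= c*f(n) with c = 5/243 < 1. Satisfied.
Case 3: T(n) = Theta(n^5).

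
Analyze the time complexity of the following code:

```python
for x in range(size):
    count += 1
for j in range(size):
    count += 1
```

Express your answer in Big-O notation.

Time complexity: O(n).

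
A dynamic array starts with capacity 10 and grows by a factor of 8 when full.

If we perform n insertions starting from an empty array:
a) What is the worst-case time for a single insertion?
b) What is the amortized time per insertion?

(a) Worst-case single insertion: O(n) -- when the array is full at capacity c, the resize copies all c elements, and c can be Theta(n).
(b) Resizes happen at sizes 10, 80, 640, ... Total copy cost for n insertions: 10 + 80 + ... = O(n) (geometric series with ratio 1/8). Amortized cost per insertion: O(n)/n = O(1).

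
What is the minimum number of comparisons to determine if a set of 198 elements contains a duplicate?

Determining if 198 elements are all distinct requires Omega(n log n) comparisons in the comparison model. This follows from the element distinctness lower bound.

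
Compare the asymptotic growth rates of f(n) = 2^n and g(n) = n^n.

g(n) = n^n grows faster: n^n / 2^n = (n/2)^n -> infinity once n > 2.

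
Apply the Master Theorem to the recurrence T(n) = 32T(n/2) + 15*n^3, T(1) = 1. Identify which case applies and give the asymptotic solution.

a=32, b=2, f(n)=15*n^3.
log_2(32) = 5 > 3.
Since f(n) = O(n^3) is polynomially smaller than n^5, Case 1 applies.
T(n) = Theta(n^5).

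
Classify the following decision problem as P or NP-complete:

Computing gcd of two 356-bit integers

This problem is in P: the Euclidean algorithm runs in polynomial time in the bit-length.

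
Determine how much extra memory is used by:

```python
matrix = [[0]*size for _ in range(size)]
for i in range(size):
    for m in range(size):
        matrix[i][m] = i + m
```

Space complexity: O(n^2).
A 2D structure of size n x n is allocated.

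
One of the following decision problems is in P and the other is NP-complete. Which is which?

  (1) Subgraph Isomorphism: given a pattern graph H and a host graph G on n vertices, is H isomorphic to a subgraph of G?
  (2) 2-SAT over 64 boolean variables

(1) is NP-complete: generalizes Clique and Hamiltonian Path (pattern size is part of the input).
(2) is P: 2-SAT is solvable in linear time via implication-graph SCCs.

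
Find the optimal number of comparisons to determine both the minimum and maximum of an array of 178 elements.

Naive approach: 354 comparisons (177 for max + 177 for min).
Optimal: Compare elements in pairs first (floor(n/2) = 89 comparisons), then find max among winners and min among losers (88 comparisons each).
Total: ceil(3n/2) - 2 = 265 comparisons. An adversary argument shows this is also a lower bound.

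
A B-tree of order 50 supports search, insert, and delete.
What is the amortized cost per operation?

B-tree of order 50 has height O(log_50 n). Each operation traverses the tree height. Splits during insert and merges during delete are O(1) each and occur at most once per level. Total cost per operation: O(log_50 n).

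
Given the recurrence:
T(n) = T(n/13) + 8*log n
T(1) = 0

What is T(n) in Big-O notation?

Each of the log_13(n) levels adds O(log n). T(n) = O(log^2 n).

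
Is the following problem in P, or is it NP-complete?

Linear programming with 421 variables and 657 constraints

This problem is in P: the ellipsoid and interior-point methods run in polynomial time.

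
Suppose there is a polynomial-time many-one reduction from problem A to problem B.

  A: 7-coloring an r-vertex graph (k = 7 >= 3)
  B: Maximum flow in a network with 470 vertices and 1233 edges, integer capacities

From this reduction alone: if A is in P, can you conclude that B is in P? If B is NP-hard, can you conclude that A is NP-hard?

A poly-time reduction A <=_p B transfers tractability DOWN (B easy => A easy) and hardness UP (A hard => B hard), not the reverse.
From A in P, the reduction alone does NOT give B in P: any problem in P trivially reduces to SAT, yet SAT is not known to be in P.
From B NP-hard, the reduction alone does NOT give A NP-hard: again, easy problems reduce to hard ones.
(Here in fact A is NP-complete and B is in P, so no such reduction is known -- its existence would imply P = NP; the analysis concerns only what the assumed reduction would or would not let you conclude.)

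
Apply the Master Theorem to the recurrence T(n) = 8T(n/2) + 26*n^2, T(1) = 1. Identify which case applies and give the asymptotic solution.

a=8, b=2, f(n)=26*n^2.
log_2(8) = 3 > 2.
Since f(n) = O(n^2) is polynomially smaller than n^3, Case 1 applies.
T(n) = Theta(n^3).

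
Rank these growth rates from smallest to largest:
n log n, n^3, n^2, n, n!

Ordered by growth rate: n < n log n < n^2 < n^3 < n!.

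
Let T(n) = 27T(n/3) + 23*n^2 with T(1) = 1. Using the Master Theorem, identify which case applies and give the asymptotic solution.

a=27, b=3, f(n)=23*n^2.
log_3(27) = 3 > 2.
Since f(n) = O(n^2) is polynomially smaller than n^3, Case 1 applies.
T(n) = Theta(n^3).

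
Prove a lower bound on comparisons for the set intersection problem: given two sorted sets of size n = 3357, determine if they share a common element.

For two sorted arrays of size n = 3357, any correct algorithm must examine Omega(n) elements. If fewer are examined, an adversary places a common element in an unexamined gap. A merge-based scan achieves O(n), so the bound is tight.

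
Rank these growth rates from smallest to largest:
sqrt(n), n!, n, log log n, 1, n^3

Ordered by growth rate: 1 < log log n < sqrt(n) < n < n^3 < n!.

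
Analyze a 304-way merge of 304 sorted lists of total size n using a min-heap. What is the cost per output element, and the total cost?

Maintain a min-heap of size 304 holding the current head of each list. Each output step does one extract-min (O(log 304)) and one insert of that list's next element (O(log 304)). Each of the n elements passes through the heap exactly once, so the total cost is O(n log 304), i.e. O(log 304) per output element.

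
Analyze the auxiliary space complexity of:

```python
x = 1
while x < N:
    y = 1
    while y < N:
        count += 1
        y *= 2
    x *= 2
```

Space complexity: O(1).
Only a constant amount of auxiliary storage is used; nothing grows with n.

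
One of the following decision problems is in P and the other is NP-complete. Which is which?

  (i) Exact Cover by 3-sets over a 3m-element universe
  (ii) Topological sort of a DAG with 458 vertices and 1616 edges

(i) is NP-complete: one of Karp's 21 NP-complete problems.
(ii) is P: DFS-based topological sort runs in O(V+E).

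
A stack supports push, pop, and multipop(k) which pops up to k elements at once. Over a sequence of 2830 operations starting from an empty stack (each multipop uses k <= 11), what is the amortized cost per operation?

Each element is pushed exactly once and popped at most once (whether by pop or as part of a multipop). So the total number of individual pops over the whole sequence is at most the number of pushes, which is at most 2830. Total work <= 2 * 2830, hence O(1) amortized per operation.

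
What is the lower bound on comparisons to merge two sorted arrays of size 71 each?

To merge two sorted arrays of size 71, we need at least 141 comparisons in the worst case. An adversary can force every element to be compared.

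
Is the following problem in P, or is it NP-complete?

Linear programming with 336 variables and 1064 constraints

This problem is in P: the ellipsoid and interior-point methods run in polynomial time.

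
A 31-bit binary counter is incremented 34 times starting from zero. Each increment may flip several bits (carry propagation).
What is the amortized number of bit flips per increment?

Bit i flips on every 2^i-th increment, so over 34 increments bit i flips floor(34/2^i) times. Summing over i: total flips < 2 * 34. Amortized: < 2 = O(1) per increment.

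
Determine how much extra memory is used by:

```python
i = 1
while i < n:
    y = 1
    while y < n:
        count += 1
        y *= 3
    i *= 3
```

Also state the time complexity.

Space complexity: O(1).
Only a constant amount of auxiliary storage is used; nothing grows with n.
Time complexity: O(log^2 n).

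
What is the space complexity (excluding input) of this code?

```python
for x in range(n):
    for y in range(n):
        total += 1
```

Space complexity: O(1).
Only a constant amount of auxiliary storage is used; nothing grows with n.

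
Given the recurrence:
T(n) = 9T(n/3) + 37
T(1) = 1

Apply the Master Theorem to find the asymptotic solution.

a=9, b=3, f(n)=37. log_3(9) = 2. Case 1 of Master Theorem: T(n) = O(n^2).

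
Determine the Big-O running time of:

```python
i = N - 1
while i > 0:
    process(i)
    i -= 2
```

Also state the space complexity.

Time complexity: O(n).
Space complexity: O(1).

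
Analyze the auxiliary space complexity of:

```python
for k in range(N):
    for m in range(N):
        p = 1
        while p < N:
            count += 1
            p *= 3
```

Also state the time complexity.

Space complexity: O(1).
Only a constant amount of auxiliary storage is used; nothing grows with n.
Time complexity: O(n^2 log n).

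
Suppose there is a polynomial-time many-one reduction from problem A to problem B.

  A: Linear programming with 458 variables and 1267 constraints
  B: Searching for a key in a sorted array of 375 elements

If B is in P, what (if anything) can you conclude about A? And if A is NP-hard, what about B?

A poly-time reduction A <=_p B means any A-instance can be transformed to a B-instance in poly time.
If B is in P: compose the reduction with B's poly-time algorithm to solve A in poly time, so A is in P.
If A is NP-hard: every NP problem reduces to A, which reduces to B; composing reductions, every NP problem reduces to B, so B is NP-hard.
(Here in fact A is P and B is P.)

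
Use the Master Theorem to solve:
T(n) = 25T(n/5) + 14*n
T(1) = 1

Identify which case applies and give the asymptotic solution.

a=25, b=5, f(n)=14*n.
log_5(25) = 2 > 1.
Since f(n) = O(n^1) is polynomially smaller than n^2, Case 1 applies.
T(n) = Theta(n^2).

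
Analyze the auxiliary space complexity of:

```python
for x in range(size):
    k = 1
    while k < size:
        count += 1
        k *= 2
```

Space complexity: O(1).
Only a constant amount of auxiliary storage is used; nothing grows with n.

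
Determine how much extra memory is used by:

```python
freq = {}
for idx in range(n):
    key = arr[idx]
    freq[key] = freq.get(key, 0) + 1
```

Space complexity: O(n).
Auxiliary storage grows linearly with the input size n in the worst case.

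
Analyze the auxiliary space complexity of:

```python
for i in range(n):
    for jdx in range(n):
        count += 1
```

Space complexity: O(1).
Only a constant amount of auxiliary storage is used; nothing grows with n.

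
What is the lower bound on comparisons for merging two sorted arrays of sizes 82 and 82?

Adversary argument: with sizes 82 and 82 (differing by at most 1), interleave the two arrays so that every consecutive pair in the output comes from different inputs. Then each of the 163 adjacent output pairs must be directly compared, or the algorithm cannot determine their relative order. So 163 comparisons are necessary; standard merge achieves this.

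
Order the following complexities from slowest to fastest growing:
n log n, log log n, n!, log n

Ordered by growth rate: log log n < log n < n log n < n!.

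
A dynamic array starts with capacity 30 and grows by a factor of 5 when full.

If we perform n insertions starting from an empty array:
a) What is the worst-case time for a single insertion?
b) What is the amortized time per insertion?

(a) Worst-case single insertion: O(n) -- when the array is full at capacity c, the resize copies all c elements, and c can be Theta(n).
(b) Resizes happen at sizes 30, 150, 750, ... Total copy cost for n insertions: 30 + 150 + ... = O(n) (geometric series with ratio 1/5). Amortized cost per insertion: O(n)/n = O(1).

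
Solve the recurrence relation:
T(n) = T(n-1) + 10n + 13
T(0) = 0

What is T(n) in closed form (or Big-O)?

Dominant term in sum is 10*sum(i, i=1..n) = 10*n*(n+1)/2 = O(n^2).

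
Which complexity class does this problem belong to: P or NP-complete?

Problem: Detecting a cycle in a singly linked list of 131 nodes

This problem is in P: Floyd's tortoise-and-hare runs in O(n) time, O(1) space.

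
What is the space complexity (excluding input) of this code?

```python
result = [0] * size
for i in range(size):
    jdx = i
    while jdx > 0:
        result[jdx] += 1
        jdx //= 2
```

Space complexity: O(n).
Auxiliary storage grows linearly with the input size n in the worst case.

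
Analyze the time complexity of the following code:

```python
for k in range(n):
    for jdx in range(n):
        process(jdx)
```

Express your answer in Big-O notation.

Time complexity: O(n^2).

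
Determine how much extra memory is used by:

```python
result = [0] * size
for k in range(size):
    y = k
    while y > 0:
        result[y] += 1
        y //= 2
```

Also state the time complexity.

Space complexity: O(n).
Auxiliary storage grows linearly with the input size n in the worst case.
Time complexity: O(n log n).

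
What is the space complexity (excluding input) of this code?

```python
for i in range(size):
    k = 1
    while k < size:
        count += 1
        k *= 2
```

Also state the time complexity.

Space complexity: O(1).
Only a constant amount of auxiliary storage is used; nothing grows with n.
Time complexity: O(n log n).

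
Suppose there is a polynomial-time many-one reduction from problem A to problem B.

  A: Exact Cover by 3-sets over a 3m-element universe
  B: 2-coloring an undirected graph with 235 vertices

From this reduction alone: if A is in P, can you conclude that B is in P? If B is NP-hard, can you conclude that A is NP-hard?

A poly-time reduction A <=_p B transfers tractability DOWN (B easy => A easy) and hardness UP (A hard => B hard), not the reverse.
From A in P, the reduction alone does NOT give B in P: any problem in P trivially reduces to SAT, yet SAT is not known to be in P.
From B NP-hard, the reduction alone does NOT give A NP-hard: again, easy problems reduce to hard ones.
(Here in fact A is NP-complete and B is in P, so no such reduction is known -- its existence would imply P = NP; the analysis concerns only what the assumed reduction would or would not let you conclude.)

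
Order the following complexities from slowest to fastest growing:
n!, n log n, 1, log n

Ordered by growth rate: 1 < log n < n log n < n!.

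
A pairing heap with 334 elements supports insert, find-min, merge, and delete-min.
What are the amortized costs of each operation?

Pairing heaps are self-adjusting heap-ordered trees. Insert and merge link two roots: O(1). Find-min reads the root: O(1). Delete-min removes the root, then pairs children in two passes; amortized cost is O(log 334) = O(log n).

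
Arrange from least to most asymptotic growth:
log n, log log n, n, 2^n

Ordered by growth rate: log log n < log n < n < 2^n.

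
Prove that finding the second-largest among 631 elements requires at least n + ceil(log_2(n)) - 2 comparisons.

Lower bound (adversary): identifying the maximum requires 631-1 comparisons (each eliminates one candidate). Assign weight 1 to each element; on each comparison the adversary lets the heavier side win and gives it the loser's weight. The max ends with weight 631, but each comparison it wins at most doubles its weight, so the max must win >= ceil(log_2(631)) = 10 comparisons. The second-largest is one of those 10 direct losers to the max, and identifying which one is largest needs >= 10-1 further comparisons. Total >= 631-1 + 10-1 = 639.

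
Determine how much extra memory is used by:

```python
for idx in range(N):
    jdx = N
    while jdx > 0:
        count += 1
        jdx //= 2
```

Space complexity: O(1).
Only a constant amount of auxiliary storage is used; nothing grows with n.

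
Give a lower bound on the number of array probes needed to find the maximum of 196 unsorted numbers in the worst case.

Adversary: any unprobed cell could hold a value larger than everything seen so far. If fewer than 196 cells are probed, the adversary places the max in an unprobed cell. So all 196 cells must be examined; together with 196-1 comparisons this is tight.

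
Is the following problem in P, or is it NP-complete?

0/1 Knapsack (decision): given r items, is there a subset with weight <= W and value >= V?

This problem is NP-complete: reduces from Subset Sum.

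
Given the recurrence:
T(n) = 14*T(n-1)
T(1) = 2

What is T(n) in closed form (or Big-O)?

Each step multiplies by 14. T(n) = T(1)*14^(n-1) = 2*14^(n-1).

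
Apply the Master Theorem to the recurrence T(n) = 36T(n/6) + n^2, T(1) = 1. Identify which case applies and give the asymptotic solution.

a=36, b=6, f(n)=n^2.
log_6(36) = 2, so n^(log_b(a)) = n^2.
f(n) = Theta(n^2), so Case 2 applies.
T(n) = Theta(n^2 log n).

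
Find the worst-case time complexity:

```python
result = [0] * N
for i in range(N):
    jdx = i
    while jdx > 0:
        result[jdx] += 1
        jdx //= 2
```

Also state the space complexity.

Time complexity: O(n log n).
Space complexity: O(n).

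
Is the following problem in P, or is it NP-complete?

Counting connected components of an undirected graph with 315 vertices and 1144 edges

This problem is in P: BFS/DFS visits each vertex and edge once: O(V+E).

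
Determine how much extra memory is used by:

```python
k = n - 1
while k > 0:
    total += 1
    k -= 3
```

Space complexity: O(1).
Only a constant amount of auxiliary storage is used; nothing grows with n.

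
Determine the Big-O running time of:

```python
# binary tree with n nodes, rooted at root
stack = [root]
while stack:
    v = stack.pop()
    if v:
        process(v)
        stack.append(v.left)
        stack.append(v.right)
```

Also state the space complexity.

Time complexity: O(n).
Space complexity: O(n).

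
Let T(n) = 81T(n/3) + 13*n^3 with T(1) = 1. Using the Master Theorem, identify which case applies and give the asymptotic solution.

a=81, b=3, f(n)=13*n^3.
log_3(81) = 4 > 3.
Since f(n) = O(n^3) is polynomially smaller than n^4, Case 1 applies.
T(n) = Theta(n^4).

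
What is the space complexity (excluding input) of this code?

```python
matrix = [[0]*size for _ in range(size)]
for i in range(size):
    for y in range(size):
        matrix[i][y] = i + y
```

Space complexity: O(n^2).
A 2D structure of size n x n is allocated.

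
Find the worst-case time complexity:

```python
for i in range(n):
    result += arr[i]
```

Time complexity: O(n).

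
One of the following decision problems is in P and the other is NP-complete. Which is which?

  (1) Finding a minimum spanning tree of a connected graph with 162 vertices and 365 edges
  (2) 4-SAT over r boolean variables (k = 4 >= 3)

(1) is P: Kruskal's / Prim's algorithms run in polynomial time.
(2) is NP-complete: 3-SAT is NP-complete (Cook-Levin); k-SAT for k>=3 reduces from 3-SAT.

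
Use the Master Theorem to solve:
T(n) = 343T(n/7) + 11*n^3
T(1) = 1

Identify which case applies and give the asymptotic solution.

a=343, b=7, f(n)=11*n^3.
log_7(343) = 3, so n^(log_b(a)) = n^3.
f(n) = Theta(n^3), so Case 2 applies.
T(n) = Theta(n^3 log n).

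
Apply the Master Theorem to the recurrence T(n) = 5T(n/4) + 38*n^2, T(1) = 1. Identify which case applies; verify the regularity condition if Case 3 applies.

a=5, b=4, f(n)=38*n^2.
log_4(5) = 1.161 < 2.
f(n) = Omega(n^(1.161+epsilon)) for some epsilon > 0, so Case 3 is the candidate.
Regularity: a*f(n/b) = 5*38*(n/4)^2 = (5/16)*38*n^2 <= c*f(n) with c = 5/16 < 1. Satisfied.
Case 3: T(n) = Theta(n^2).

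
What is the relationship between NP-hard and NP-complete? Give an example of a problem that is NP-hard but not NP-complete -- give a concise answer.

NP-hard: at least as hard as any NP problem (but need not be in NP). NP-complete = NP-hard intersection NP. The Halting Problem is NP-hard but undecidable (not in NP). The optimization version of TSP is NP-hard but not a decision problem.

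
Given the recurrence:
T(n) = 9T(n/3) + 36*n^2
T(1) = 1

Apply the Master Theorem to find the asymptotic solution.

a=9, b=3, f(n)=36*n^2. log_3(9) = 2. Case 2: T(n) = O(n^2 log n).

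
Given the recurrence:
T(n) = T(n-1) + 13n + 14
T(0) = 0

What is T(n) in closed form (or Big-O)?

Dominant term in sum is 13*sum(i, i=1..n) = 13*n*(n+1)/2 = O(n^2).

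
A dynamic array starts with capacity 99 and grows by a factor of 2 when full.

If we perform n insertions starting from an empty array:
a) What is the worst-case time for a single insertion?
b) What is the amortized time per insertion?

(a) Worst-case single insertion: O(n) -- when the array is full at capacity c, the resize copies all c elements, and c can be Theta(n).
(b) Resizes happen at sizes 99, 198, 396, ... Total copy cost for n insertions: 99 + 198 + ... = O(n) (geometric series with ratio 1/2). Amortized cost per insertion: O(n)/n = O(1).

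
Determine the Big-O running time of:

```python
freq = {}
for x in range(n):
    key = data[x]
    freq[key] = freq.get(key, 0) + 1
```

Time complexity: O(n).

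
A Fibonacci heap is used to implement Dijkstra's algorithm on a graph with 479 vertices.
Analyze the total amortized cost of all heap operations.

Dijkstra performs 479 insert, 479 extract-min, and at most E decrease-key operations. With Fibonacci heap: insert O(1) amortized, extract-min O(log n) amortized, decrease-key O(1) amortized. Total with n = 479: O(n * 1 + n * log n + E * 1) = O(n log n + E).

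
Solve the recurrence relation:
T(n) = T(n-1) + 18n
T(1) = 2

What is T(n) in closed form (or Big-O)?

Unrolling: T(n) = 2 + 18*(2 + 3 + ... + n) = 2 + 18*(n(n+1)/2 - 1) = O(n^2).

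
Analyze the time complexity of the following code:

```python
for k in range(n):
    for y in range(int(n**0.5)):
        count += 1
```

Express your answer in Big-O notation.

Time complexity: O(n * sqrt(n)).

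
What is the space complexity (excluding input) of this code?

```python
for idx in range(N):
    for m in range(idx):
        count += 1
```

Space complexity: O(1).
Only a constant amount of auxiliary storage is used; nothing grows with n.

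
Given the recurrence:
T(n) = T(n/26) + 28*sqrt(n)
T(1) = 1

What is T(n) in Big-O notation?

Each level contributes sqrt(n/26^k). Geometric series with ratio 1/sqrt(26) < 1 sums to O(sqrt(n)).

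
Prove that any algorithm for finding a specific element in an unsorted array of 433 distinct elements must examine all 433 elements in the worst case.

Adversary argument: if the algorithm examines fewer than 433 elements, the adversary places the target in an unexamined position. The algorithm cannot distinguish 'not present' from 'in unexamined position'.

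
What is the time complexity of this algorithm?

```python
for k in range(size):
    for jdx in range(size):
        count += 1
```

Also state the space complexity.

Time complexity: O(n^2).
Space complexity: O(1).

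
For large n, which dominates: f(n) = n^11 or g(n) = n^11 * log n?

g(n) = n^11 * log n grows faster: extra log n factor -> infinity.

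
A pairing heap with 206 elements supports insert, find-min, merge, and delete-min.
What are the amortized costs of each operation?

Pairing heaps are self-adjusting heap-ordered trees. Insert and merge link two roots: O(1). Find-min reads the root: O(1). Delete-min removes the root, then pairs children in two passes; amortized cost is O(log 206) = O(log n).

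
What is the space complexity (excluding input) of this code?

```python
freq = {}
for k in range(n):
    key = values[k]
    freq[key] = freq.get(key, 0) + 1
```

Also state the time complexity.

Space complexity: O(n).
Auxiliary storage grows linearly with the input size n in the worst case.
Time complexity: O(n).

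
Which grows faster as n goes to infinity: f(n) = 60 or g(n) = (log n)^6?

g(n) = (log n)^6 grows faster: any unbounded function dominates a constant.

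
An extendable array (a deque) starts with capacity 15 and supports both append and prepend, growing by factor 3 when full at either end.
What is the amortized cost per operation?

Growth at either end copies all elements; capacities form a geometric sequence with ratio 3, so total copy cost over n operations is O(n) (two geometric series). Amortized O(1).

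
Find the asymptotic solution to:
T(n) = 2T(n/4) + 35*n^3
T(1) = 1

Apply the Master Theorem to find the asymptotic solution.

a=2, b=4, f(n)=35*n^3. log_4(2) = 0.5 < 3. Case 3: T(n) = O(n^3).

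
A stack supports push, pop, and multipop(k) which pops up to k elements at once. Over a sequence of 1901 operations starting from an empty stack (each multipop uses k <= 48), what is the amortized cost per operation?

Each element is pushed exactly once and popped at most once (whether by pop or as part of a multipop). So the total number of individual pops over the whole sequence is at most the number of pushes, which is at most 1901. Total work <= 2 * 1901, hence O(1) amortized per operation.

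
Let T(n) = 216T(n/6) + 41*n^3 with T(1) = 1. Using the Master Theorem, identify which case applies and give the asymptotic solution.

a=216, b=6, f(n)=41*n^3.
log_6(216) = 3, so n^(log_b(a)) = n^3.
f(n) = Theta(n^3), so Case 2 applies.
T(n) = Theta(n^3 log n).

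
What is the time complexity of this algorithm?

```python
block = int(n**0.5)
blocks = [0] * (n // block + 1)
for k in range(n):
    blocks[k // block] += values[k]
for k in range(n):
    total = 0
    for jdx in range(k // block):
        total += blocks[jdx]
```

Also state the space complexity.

Time complexity: O(n * sqrt(n)).
Space complexity: O(sqrt(n)).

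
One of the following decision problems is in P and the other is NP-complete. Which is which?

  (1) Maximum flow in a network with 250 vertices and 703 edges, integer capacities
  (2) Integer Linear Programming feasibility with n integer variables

(1) is P: Edmonds-Karp / push-relabel run in polynomial time.
(2) is NP-complete: ILP feasibility is NP-complete (LP relaxation is in P).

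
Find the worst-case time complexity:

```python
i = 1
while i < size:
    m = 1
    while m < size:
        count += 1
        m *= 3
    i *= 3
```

Time complexity: O(log^2 n).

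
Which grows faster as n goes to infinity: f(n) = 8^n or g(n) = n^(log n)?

f(n) = 8^n grows faster: take logs: log(n^(log n)) = (log n)^2, log(8^n) = n log 8; n dominates (log n)^2.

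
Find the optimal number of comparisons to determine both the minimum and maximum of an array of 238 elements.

Naive approach: 474 comparisons (237 for max + 237 for min).
Optimal: Compare elements in pairs first (floor(n/2) = 119 comparisons), then find max among winners and min among losers (118 comparisons each).
Total: ceil(3n/2) - 2 = 355 comparisons. An adversary argument shows this is also a lower bound.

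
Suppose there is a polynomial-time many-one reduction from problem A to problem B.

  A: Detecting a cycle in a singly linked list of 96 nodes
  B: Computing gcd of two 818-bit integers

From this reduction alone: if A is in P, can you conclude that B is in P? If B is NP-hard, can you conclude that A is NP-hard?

A poly-time reduction A <=_p B transfers tractability DOWN (B easy => A easy) and hardness UP (A hard => B hard), not the reverse.
From A in P, the reduction alone does NOT give B in P: any problem in P trivially reduces to SAT, yet SAT is not known to be in P.
From B NP-hard, the reduction alone does NOT give A NP-hard: again, easy problems reduce to hard ones.
(Here in fact A is P and B is P.)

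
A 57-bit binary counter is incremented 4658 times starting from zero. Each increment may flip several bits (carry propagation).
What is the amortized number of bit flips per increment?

Bit i flips on every 2^i-th increment, so over 4658 increments bit i flips floor(4658/2^i) times. Summing over i: total flips < 2 * 4658. Amortized: < 2 = O(1) per increment.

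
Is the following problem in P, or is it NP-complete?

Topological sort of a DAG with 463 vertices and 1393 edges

This problem is in P: DFS-based topological sort runs in O(V+E).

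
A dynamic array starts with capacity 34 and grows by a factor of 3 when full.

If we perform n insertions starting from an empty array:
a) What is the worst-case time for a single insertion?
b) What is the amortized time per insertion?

(a) Worst-case single insertion: O(n) -- when the array is full at capacity c, the resize copies all c elements, and c can be Theta(n).
(b) Resizes happen at sizes 34, 102, 306, ... Total copy cost for n insertions: 34 + 102 + ... = O(n) (geometric series with ratio 1/3). Amortized cost per insertion: O(n)/n = O(1).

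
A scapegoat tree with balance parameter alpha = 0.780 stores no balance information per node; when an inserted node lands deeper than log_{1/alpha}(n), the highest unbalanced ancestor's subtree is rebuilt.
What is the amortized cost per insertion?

Search/insert path is O(log n). A rebuild of a subtree of size s costs O(s), but with alpha = 0.780 at least Omega(s) insertions must have occurred in that subtree since its last rebuild. Charging O(1) of the rebuild to each such insertion gives O(log n) amortized.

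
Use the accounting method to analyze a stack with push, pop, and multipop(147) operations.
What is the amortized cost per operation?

Assign 2 credits per push (1 for the push, 1 saved for a future pop). Each pop or element popped by multipop(147) uses 1 saved credit. Total credits never go negative, so amortized cost is O(1).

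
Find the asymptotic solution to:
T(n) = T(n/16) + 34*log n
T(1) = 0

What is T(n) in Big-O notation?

Each of the log_16(n) levels adds O(log n). T(n) = O(log^2 n).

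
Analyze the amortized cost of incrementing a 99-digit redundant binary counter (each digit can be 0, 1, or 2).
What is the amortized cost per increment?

A redundant counter on 99 digits allows digit values 0, 1, 2. Increment adds 1 to the least significant digit and carries any 2 to a 0 plus +1 on the next digit. With potential Phi = (number of 2-digits), each increment does O(1) actual work plus a chain of carries, each of which decreases Phi by 1. Amortized O(1).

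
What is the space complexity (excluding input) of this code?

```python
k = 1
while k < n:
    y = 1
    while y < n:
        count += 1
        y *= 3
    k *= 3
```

Space complexity: O(1).
Only a constant amount of auxiliary storage is used; nothing grows with n.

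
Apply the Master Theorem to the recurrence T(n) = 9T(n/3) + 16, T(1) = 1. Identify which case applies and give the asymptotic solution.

a=9, b=3, f(n)=16.
log_3(9) = 2 > 0.
Since f(n) = O(n^0) is polynomially smaller than n^2, Case 1 applies.
T(n) = Theta(n^2).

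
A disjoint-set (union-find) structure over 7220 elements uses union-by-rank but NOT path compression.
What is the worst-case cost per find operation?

Union-by-rank alone keeps every tree's height <= log_2(7220) ~= 12.8. Each find traverses from a node to its root, costing O(height) = O(log n). Without path compression this bound is tight.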